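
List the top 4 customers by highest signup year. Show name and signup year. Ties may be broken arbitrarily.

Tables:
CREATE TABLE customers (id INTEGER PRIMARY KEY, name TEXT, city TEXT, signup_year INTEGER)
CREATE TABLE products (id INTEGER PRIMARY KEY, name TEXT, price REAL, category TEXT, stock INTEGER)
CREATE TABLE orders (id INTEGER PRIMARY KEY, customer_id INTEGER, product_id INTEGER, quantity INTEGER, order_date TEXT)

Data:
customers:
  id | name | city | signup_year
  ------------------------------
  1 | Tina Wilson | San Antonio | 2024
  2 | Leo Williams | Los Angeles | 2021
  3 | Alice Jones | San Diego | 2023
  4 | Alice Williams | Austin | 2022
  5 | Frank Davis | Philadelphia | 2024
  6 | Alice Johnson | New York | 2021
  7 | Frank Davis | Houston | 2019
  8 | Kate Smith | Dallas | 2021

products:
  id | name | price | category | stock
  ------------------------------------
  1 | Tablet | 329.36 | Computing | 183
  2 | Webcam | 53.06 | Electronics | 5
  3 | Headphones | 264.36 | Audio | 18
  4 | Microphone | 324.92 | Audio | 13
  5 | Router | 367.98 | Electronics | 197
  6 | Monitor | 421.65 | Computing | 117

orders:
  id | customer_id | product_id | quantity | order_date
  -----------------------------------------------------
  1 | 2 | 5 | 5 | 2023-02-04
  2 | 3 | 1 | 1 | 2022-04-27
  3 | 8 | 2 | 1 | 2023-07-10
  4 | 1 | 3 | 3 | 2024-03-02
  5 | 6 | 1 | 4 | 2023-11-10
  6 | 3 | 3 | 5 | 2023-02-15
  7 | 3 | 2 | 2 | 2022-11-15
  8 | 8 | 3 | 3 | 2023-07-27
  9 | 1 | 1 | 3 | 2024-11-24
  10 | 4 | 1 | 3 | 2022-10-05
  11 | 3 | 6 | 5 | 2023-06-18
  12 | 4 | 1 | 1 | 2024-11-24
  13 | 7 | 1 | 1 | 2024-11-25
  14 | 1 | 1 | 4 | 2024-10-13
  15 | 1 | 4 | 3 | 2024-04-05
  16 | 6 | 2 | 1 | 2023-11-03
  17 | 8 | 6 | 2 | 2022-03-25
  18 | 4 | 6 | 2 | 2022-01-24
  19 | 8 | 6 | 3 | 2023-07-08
SELECT name, signup_year FROM customers ORDER BY signup_year DESC LIMIT 4

Execution result:
name | signup_year
Tina Wilson | 2024
Frank Davis | 2024
Alice Jones | 2023
Alice Williams | 2022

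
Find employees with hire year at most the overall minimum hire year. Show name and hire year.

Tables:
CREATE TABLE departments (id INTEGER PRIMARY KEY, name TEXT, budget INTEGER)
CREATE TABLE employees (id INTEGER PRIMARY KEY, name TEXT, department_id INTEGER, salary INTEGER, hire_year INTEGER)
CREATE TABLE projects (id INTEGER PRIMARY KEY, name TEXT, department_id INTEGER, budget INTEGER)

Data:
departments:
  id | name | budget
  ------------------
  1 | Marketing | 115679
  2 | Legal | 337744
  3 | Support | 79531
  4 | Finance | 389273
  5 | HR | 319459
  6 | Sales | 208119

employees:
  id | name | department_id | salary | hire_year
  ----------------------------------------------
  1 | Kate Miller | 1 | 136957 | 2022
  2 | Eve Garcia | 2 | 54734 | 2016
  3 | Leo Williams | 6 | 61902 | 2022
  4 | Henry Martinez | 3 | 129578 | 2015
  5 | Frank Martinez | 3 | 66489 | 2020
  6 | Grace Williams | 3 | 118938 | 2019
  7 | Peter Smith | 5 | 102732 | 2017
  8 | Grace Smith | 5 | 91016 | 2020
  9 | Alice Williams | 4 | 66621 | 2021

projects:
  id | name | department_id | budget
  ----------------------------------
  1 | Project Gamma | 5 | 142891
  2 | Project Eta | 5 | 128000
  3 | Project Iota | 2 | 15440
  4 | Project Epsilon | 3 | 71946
SELECT name, hire_year FROM employees WHERE hire_year <= (SELECT MIN(hire_year) FROM employees)

Execution result:
name | hire_year
Henry Martinez | 2015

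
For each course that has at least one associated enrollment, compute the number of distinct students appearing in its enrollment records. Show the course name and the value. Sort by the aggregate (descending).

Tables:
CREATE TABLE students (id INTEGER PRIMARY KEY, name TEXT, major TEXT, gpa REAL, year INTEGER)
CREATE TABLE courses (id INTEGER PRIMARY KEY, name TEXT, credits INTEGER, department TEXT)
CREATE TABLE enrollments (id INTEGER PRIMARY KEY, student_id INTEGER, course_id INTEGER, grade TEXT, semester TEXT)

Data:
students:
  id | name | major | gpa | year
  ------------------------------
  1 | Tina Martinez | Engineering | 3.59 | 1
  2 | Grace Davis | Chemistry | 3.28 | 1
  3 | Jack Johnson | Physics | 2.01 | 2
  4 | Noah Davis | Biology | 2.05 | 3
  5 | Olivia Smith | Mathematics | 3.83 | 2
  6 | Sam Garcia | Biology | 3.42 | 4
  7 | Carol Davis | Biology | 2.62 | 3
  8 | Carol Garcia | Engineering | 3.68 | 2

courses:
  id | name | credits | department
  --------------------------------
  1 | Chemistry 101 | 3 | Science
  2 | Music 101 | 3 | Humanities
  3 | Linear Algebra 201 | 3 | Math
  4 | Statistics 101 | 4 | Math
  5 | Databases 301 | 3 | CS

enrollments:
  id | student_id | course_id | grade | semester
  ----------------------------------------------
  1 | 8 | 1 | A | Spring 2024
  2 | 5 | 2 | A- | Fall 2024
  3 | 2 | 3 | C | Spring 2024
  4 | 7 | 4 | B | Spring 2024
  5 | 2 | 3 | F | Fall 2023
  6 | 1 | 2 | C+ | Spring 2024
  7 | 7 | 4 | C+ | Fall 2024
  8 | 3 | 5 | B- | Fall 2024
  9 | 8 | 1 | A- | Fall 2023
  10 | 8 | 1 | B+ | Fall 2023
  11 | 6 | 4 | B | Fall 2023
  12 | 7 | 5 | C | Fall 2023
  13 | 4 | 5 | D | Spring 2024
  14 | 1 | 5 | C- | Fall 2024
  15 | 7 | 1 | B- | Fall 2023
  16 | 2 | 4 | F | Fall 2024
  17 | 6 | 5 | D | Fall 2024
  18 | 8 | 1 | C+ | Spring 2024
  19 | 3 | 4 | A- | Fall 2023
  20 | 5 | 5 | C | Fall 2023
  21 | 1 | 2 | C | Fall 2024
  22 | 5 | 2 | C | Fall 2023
SELECT p.name, COUNT(DISTINCT c.student_id) AS distinct_student_count FROM enrollments c JOIN courses p ON c.course_id = p.id GROUP BY p.id, p.name ORDER BY distinct_student_count DESC

Execution result:
name | distinct_student_count
Databases 301 | 6
Statistics 101 | 4
Chemistry 101 | 2
Music 101 | 2
Linear Algebra 201 | 1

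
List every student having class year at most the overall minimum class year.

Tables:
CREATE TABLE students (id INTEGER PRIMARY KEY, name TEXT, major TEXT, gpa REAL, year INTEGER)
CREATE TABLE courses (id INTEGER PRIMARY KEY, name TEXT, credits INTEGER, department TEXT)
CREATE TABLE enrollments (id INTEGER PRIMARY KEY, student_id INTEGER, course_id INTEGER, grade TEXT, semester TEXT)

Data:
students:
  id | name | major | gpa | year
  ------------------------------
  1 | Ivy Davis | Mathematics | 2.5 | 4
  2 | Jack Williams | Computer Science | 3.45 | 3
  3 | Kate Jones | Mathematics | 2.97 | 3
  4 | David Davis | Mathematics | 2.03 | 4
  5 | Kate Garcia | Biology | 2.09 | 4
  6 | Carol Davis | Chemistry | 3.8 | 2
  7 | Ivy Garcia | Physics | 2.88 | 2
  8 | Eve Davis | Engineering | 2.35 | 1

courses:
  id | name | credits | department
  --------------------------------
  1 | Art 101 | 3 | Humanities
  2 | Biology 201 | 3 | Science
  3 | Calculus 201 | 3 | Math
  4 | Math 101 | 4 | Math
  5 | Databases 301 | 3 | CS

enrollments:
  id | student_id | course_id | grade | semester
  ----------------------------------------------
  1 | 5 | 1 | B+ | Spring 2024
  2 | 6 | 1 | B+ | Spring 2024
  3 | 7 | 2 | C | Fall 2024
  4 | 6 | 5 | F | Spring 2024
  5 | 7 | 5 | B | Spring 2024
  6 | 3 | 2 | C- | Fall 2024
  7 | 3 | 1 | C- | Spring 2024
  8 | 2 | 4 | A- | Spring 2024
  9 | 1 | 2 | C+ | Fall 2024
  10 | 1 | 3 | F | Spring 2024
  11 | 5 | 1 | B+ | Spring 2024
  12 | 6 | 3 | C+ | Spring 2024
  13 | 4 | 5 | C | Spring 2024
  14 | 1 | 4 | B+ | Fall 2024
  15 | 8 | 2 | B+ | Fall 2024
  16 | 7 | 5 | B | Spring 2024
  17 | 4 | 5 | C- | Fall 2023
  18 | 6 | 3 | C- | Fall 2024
SELECT name, year FROM students WHERE year <= (SELECT MIN(year) FROM students)

Execution result:
name | year
Eve Davis | 1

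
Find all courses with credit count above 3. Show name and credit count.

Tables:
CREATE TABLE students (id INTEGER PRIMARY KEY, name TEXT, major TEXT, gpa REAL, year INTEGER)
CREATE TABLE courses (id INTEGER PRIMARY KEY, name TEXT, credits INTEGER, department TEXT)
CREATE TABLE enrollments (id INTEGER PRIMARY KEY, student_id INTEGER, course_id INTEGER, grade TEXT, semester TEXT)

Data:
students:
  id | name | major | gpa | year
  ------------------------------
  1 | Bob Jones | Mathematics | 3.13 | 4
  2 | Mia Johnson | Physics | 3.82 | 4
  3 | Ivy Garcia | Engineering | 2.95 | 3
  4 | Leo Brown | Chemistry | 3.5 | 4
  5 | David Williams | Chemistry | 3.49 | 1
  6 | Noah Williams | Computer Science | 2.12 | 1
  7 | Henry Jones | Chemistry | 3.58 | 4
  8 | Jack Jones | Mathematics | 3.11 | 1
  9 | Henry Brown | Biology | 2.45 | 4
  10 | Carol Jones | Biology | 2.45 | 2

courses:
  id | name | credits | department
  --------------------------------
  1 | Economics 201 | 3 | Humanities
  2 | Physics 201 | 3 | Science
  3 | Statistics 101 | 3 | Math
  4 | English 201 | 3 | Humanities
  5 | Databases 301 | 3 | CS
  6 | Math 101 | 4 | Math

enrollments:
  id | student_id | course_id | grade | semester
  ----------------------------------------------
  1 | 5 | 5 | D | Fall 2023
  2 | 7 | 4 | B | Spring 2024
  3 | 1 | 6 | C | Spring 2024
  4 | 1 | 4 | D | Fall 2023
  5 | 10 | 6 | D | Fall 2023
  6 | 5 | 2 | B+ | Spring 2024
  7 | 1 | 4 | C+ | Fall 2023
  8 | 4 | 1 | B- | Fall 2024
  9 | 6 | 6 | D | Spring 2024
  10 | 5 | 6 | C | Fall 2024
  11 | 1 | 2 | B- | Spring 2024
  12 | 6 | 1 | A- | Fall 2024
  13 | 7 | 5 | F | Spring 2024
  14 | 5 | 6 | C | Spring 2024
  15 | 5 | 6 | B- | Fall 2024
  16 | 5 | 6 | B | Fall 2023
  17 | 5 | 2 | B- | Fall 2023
SELECT name, credits FROM courses WHERE credits > 3

Execution result:
name | credits
Math 101 | 4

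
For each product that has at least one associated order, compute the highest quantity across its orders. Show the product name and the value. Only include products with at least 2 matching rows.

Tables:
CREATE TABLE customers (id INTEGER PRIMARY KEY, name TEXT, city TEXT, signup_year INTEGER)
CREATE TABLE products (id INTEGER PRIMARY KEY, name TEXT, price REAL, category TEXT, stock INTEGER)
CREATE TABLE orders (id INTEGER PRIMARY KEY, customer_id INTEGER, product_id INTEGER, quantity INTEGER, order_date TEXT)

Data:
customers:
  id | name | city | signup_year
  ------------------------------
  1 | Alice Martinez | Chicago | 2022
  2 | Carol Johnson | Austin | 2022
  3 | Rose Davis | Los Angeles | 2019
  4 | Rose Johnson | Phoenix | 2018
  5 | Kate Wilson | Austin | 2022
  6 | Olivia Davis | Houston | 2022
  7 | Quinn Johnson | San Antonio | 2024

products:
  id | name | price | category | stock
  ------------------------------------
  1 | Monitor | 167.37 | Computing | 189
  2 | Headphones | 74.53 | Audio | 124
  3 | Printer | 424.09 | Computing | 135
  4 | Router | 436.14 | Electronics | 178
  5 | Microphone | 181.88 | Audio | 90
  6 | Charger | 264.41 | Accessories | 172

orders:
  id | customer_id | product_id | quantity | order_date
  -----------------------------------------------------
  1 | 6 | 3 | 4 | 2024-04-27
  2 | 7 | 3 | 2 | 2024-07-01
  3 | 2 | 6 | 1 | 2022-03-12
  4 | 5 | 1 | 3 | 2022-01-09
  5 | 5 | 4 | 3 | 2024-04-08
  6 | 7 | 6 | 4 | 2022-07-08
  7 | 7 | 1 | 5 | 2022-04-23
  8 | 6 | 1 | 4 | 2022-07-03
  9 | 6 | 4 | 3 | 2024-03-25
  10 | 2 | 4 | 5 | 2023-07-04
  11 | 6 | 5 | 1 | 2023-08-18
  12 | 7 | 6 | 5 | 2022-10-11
SELECT p.name, MAX(c.quantity) AS max_quantity FROM orders c JOIN products p ON c.product_id = p.id GROUP BY p.id, p.name HAVING COUNT(*) >= 2

Execution result:
name | max_quantity
Monitor | 5
Printer | 4
Router | 5
Charger | 5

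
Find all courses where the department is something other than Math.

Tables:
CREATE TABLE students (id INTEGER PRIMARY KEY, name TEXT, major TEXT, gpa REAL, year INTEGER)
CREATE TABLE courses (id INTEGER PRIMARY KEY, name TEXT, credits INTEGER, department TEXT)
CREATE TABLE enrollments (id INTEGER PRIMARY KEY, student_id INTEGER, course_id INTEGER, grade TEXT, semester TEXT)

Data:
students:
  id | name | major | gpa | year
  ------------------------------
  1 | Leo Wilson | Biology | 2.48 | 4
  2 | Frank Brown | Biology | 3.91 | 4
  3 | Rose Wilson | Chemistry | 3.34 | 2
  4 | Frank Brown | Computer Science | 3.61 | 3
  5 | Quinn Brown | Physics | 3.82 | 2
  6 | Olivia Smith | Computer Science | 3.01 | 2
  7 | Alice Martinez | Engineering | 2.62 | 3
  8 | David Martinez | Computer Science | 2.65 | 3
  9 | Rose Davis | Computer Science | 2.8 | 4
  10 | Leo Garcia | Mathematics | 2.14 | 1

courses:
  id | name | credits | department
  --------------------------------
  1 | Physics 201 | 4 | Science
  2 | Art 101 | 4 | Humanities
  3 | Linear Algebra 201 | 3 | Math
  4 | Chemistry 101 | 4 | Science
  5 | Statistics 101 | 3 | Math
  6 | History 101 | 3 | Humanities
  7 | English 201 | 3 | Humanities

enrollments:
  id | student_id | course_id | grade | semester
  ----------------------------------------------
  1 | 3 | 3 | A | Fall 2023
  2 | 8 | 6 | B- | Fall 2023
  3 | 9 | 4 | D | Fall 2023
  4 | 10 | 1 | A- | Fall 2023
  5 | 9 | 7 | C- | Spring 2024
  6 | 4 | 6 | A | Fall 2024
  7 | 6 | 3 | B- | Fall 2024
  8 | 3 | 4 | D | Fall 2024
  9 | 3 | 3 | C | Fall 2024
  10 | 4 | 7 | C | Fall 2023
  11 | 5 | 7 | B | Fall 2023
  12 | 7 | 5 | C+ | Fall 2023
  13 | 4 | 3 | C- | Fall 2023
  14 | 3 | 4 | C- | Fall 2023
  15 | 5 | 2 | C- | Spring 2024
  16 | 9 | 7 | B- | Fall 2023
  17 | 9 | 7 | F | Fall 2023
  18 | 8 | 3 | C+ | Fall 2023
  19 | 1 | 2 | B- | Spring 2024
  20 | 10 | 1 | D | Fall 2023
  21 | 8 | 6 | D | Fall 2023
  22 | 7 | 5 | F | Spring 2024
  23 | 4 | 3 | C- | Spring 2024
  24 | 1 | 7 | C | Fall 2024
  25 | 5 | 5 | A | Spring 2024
SELECT name, department FROM courses WHERE department <> 'Math'

Execution result:
name | department
Physics 201 | Science
Art 101 | Humanities
Chemistry 101 | Science
History 101 | Humanities
English 201 | Humanities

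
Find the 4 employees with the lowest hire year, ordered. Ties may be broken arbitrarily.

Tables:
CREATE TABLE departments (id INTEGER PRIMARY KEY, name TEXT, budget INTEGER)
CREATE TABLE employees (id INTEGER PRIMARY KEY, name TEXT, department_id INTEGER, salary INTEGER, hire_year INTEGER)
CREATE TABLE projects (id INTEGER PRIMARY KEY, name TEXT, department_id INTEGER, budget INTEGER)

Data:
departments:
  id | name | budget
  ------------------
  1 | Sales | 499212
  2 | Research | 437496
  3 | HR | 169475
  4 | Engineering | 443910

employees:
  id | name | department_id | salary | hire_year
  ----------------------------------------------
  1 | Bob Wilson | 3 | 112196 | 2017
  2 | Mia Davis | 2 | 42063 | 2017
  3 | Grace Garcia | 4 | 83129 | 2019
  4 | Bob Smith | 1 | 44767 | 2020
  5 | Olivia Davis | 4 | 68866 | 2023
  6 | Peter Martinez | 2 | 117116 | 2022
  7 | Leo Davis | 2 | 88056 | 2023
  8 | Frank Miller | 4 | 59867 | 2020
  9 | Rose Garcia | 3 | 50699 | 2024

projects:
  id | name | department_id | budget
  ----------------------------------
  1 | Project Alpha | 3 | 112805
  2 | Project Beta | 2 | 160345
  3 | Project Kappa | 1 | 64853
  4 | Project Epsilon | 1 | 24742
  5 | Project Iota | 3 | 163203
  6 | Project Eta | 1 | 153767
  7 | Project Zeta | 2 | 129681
SELECT name, hire_year FROM employees ORDER BY hire_year ASC LIMIT 4

Execution result:
name | hire_year
Bob Wilson | 2017
Mia Davis | 2017
Grace Garcia | 2019
Bob Smith | 2020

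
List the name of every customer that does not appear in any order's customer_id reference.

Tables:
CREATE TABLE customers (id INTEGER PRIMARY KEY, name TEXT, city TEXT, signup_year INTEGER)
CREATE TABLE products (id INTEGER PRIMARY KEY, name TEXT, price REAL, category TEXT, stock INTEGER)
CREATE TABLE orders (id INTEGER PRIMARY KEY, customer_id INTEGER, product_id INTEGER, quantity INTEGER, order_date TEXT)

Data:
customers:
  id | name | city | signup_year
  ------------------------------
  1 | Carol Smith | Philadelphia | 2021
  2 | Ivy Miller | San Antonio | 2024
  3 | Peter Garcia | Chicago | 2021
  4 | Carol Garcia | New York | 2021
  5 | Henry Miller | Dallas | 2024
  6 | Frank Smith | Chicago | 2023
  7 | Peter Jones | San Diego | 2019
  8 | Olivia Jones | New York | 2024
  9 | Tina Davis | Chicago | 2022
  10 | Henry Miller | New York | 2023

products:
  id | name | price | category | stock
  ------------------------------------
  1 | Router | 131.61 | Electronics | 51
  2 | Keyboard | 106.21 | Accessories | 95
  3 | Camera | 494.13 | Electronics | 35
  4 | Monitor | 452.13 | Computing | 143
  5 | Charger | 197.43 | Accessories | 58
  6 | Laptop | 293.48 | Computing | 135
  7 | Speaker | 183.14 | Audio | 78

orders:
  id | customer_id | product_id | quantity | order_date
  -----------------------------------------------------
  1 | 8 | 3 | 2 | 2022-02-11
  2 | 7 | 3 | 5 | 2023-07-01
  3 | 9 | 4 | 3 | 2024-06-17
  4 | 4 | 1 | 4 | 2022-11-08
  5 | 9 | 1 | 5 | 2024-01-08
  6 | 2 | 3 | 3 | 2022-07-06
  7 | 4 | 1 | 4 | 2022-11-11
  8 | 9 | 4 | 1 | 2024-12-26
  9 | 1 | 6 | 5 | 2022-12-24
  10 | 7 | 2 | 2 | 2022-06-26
SELECT p.name FROM customers p LEFT JOIN orders c ON c.customer_id = p.id WHERE c.id IS NULL

Execution result:
name
Peter Garcia
Henry Miller
Frank Smith
Henry Miller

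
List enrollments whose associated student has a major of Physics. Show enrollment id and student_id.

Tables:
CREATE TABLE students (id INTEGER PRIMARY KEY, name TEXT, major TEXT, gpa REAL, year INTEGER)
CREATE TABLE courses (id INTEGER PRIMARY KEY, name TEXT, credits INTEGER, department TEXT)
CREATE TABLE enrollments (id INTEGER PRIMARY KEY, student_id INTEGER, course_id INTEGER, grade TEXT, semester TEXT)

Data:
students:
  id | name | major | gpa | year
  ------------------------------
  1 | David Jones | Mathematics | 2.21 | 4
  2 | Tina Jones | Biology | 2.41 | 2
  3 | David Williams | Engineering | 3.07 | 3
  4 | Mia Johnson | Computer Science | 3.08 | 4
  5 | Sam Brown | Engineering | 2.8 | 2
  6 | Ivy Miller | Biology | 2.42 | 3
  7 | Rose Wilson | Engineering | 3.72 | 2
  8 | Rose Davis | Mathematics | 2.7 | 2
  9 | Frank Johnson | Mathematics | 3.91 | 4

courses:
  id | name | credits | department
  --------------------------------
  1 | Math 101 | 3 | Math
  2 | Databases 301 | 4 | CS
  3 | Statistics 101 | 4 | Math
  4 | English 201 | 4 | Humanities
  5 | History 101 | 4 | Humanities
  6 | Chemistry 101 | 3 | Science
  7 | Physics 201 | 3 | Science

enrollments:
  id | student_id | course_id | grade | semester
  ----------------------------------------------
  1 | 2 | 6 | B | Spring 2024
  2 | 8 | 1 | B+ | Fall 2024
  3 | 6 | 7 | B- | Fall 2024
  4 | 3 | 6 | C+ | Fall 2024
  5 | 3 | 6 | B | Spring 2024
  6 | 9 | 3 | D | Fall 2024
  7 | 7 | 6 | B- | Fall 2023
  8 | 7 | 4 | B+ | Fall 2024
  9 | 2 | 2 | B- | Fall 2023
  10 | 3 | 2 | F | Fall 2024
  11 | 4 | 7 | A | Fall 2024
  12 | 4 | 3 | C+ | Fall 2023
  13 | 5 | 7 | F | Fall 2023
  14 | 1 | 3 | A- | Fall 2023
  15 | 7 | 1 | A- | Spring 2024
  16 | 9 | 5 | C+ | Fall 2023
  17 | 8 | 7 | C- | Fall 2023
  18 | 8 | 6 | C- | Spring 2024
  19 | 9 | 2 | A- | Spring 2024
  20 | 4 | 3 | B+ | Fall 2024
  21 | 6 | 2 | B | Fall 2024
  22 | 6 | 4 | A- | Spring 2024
SELECT id, student_id FROM enrollments WHERE student_id IN (SELECT id FROM students WHERE major = 'Physics')

Execution result:
(no rows)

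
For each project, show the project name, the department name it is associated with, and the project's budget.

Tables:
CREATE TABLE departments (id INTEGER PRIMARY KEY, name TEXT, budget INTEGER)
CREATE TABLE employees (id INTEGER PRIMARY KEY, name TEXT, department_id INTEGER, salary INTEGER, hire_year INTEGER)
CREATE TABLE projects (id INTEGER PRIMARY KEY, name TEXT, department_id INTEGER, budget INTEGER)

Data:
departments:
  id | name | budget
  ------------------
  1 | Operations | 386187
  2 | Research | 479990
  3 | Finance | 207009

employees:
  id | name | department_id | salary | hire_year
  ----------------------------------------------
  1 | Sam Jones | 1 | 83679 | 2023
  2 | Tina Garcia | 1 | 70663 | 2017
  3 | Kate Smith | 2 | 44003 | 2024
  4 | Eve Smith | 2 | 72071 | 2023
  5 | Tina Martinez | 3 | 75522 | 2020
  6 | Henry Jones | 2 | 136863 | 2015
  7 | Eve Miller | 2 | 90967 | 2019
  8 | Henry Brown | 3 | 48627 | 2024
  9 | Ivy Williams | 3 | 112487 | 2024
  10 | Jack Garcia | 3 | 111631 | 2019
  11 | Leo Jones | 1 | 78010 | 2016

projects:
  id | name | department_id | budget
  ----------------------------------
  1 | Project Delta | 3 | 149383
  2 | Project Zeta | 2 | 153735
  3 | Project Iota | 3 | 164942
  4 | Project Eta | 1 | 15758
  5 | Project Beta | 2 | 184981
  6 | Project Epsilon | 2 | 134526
SELECT c.name, p.name AS department, c.budget FROM projects c JOIN departments p ON c.department_id = p.id

Execution result:
name | department | budget
Project Delta | Finance | 149383
Project Zeta | Research | 153735
Project Iota | Finance | 164942
Project Eta | Operations | 15758
Project Beta | Research | 184981
Project Epsilon | Research | 134526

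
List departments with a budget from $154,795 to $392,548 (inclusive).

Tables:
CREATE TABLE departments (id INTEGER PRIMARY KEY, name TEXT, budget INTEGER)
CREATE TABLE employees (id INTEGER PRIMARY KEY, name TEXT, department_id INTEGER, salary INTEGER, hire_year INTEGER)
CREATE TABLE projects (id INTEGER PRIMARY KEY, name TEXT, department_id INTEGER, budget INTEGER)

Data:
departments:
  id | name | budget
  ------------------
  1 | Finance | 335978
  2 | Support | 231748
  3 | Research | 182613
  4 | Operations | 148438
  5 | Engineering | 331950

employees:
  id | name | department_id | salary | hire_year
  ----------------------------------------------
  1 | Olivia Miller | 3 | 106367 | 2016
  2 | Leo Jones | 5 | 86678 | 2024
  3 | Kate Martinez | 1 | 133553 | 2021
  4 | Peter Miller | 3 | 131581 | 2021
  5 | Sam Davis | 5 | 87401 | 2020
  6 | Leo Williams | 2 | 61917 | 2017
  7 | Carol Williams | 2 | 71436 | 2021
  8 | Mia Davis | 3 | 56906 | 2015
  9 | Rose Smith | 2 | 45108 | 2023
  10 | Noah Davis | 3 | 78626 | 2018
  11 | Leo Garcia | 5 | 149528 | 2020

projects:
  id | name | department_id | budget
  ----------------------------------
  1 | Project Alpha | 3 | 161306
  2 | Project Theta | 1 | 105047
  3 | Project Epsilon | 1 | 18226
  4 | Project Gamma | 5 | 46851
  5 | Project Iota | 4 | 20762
SELECT name, budget FROM departments WHERE budget BETWEEN 154795 AND 392548

Execution result:
name | budget
Finance | 335978
Support | 231748
Research | 182613
Engineering | 331950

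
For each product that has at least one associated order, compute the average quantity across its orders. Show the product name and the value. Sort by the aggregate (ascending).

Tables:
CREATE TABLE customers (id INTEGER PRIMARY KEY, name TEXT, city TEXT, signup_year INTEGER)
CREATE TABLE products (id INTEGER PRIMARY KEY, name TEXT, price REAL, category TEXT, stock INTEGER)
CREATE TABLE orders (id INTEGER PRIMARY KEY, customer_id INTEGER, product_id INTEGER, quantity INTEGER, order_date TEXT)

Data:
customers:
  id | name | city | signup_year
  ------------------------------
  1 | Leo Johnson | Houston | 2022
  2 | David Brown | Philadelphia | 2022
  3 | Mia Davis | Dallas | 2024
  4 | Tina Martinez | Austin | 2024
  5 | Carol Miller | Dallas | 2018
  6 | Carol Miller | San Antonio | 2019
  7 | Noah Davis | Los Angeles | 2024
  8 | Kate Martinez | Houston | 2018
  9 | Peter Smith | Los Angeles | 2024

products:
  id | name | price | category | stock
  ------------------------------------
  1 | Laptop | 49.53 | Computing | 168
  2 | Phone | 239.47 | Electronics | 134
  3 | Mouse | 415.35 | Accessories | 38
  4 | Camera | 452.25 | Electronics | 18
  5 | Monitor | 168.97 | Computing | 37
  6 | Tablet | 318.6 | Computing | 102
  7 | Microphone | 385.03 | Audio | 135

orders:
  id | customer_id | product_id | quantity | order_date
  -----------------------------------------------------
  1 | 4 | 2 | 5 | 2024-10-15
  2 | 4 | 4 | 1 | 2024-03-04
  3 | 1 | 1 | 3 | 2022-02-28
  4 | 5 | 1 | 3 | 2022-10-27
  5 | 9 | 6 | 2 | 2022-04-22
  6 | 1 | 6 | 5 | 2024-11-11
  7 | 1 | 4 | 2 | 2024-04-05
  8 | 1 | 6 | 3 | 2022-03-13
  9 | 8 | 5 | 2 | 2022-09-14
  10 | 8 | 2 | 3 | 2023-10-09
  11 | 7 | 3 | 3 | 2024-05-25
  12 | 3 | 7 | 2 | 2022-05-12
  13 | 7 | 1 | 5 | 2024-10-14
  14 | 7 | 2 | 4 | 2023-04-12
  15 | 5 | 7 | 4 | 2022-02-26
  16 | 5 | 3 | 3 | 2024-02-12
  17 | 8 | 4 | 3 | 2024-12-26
SELECT p.name, AVG(c.quantity) AS avg_quantity FROM orders c JOIN products p ON c.product_id = p.id GROUP BY p.id, p.name ORDER BY avg_quantity ASC

Execution result:
name | avg_quantity
Camera | 2.00
Monitor | 2.00
Mouse | 3.00
Microphone | 3.00
Tablet | 3.33
Laptop | 3.67
Phone | 4.00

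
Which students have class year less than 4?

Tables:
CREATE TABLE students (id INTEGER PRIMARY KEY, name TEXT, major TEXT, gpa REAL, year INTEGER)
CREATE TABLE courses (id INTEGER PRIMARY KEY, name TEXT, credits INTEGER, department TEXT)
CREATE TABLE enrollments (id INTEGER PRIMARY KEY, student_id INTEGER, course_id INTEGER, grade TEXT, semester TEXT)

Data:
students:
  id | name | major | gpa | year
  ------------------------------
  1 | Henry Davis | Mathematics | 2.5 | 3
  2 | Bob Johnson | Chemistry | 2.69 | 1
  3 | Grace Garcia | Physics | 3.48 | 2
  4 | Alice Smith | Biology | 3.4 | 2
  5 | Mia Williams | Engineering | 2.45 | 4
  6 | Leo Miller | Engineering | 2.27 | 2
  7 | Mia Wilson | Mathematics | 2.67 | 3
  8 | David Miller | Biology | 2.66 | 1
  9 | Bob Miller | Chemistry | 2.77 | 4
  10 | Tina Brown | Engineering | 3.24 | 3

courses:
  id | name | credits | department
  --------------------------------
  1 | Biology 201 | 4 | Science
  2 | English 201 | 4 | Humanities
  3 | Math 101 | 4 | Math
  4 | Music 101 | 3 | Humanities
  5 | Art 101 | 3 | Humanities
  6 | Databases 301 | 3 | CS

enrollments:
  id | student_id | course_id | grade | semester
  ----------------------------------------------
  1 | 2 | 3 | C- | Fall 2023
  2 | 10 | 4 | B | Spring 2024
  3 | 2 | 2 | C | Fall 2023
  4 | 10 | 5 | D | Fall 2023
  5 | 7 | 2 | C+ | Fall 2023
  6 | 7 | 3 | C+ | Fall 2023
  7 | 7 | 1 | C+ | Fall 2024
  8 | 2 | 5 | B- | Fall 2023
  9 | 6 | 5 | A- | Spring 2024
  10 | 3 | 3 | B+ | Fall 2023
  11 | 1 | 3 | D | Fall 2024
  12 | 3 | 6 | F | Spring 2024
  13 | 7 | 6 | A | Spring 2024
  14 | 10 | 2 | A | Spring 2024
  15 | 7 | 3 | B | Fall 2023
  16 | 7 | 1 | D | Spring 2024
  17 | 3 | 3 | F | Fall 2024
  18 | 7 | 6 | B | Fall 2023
SELECT name, year FROM students WHERE year < 4

Execution result:
name | year
Henry Davis | 3
Bob Johnson | 1
Grace Garcia | 2
Alice Smith | 2
Leo Miller | 2
Mia Wilson | 3
David Miller | 1
Tina Brown | 3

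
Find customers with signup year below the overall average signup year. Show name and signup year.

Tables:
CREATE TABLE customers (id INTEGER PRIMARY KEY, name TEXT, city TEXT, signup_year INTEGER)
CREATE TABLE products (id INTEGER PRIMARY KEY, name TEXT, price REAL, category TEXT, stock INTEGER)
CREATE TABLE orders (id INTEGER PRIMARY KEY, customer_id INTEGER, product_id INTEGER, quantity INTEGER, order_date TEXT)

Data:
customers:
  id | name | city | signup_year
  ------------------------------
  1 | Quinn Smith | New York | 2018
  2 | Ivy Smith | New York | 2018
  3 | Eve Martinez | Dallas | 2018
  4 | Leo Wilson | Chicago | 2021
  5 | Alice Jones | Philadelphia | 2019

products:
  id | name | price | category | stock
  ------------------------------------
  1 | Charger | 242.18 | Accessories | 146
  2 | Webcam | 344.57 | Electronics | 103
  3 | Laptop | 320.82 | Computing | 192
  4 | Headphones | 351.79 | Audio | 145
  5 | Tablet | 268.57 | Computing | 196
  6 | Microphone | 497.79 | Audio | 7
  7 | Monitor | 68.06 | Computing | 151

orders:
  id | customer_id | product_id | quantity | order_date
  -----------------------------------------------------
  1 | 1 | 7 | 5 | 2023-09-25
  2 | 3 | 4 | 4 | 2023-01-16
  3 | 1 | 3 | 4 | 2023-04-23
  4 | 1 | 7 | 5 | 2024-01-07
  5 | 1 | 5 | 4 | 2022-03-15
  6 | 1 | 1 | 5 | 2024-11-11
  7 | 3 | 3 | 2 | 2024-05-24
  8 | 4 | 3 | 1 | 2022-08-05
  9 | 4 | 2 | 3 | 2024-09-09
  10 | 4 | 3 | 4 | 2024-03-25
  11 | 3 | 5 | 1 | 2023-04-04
SELECT name, signup_year FROM customers WHERE signup_year < (SELECT AVG(signup_year) FROM customers)

Execution result:
name | signup_year
Quinn Smith | 2018
Ivy Smith | 2018
Eve Martinez | 2018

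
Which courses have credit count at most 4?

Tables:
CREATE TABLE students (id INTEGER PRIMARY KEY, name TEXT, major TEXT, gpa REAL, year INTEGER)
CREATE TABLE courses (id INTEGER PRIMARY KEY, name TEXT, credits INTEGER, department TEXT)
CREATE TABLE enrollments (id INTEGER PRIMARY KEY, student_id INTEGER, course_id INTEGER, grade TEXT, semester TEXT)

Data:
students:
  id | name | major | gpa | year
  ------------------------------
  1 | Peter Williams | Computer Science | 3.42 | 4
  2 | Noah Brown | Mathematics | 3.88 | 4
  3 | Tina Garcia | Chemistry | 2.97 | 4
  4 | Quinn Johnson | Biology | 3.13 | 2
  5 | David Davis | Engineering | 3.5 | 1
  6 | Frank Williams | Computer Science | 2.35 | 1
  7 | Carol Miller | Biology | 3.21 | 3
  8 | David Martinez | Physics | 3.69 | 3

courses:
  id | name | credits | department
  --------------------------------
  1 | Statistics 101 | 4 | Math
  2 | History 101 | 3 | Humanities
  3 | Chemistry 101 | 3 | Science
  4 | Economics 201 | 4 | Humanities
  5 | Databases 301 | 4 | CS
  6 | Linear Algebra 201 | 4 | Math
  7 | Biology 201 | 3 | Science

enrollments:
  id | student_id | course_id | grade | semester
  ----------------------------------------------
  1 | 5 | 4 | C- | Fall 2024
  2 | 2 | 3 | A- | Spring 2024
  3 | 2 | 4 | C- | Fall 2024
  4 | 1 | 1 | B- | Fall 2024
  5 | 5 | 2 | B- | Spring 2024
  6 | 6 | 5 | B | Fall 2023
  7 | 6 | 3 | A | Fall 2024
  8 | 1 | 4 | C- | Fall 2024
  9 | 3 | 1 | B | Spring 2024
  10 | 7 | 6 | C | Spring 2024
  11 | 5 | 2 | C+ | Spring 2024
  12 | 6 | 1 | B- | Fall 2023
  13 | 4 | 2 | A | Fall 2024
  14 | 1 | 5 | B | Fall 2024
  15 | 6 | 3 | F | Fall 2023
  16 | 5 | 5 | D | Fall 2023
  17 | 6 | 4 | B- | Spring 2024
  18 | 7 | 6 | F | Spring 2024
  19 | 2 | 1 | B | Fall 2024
SELECT name, credits FROM courses WHERE credits <= 4

Execution result:
name | credits
Statistics 101 | 4
History 101 | 3
Chemistry 101 | 3
Economics 201 | 4
Databases 301 | 4
Linear Algebra 201 | 4
Biology 201 | 3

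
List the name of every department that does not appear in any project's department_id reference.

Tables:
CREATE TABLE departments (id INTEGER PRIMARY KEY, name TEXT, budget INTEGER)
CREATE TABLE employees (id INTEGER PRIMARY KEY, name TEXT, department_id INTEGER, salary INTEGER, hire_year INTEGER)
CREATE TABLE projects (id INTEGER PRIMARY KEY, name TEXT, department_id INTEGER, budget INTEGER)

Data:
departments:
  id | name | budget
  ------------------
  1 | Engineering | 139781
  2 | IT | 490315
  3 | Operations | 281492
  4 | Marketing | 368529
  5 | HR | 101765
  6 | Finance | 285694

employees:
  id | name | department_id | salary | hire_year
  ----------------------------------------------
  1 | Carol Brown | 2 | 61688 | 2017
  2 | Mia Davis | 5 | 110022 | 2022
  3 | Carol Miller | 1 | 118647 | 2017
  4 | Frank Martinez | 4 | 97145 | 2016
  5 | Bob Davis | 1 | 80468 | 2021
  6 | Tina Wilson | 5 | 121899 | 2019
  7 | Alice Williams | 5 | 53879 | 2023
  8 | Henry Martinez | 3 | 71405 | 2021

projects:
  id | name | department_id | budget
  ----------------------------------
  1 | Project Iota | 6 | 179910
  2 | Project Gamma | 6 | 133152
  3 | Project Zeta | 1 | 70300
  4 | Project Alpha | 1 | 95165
SELECT p.name FROM departments p LEFT JOIN projects c ON c.department_id = p.id WHERE c.id IS NULL

Execution result:
name
IT
Operations
Marketing
HR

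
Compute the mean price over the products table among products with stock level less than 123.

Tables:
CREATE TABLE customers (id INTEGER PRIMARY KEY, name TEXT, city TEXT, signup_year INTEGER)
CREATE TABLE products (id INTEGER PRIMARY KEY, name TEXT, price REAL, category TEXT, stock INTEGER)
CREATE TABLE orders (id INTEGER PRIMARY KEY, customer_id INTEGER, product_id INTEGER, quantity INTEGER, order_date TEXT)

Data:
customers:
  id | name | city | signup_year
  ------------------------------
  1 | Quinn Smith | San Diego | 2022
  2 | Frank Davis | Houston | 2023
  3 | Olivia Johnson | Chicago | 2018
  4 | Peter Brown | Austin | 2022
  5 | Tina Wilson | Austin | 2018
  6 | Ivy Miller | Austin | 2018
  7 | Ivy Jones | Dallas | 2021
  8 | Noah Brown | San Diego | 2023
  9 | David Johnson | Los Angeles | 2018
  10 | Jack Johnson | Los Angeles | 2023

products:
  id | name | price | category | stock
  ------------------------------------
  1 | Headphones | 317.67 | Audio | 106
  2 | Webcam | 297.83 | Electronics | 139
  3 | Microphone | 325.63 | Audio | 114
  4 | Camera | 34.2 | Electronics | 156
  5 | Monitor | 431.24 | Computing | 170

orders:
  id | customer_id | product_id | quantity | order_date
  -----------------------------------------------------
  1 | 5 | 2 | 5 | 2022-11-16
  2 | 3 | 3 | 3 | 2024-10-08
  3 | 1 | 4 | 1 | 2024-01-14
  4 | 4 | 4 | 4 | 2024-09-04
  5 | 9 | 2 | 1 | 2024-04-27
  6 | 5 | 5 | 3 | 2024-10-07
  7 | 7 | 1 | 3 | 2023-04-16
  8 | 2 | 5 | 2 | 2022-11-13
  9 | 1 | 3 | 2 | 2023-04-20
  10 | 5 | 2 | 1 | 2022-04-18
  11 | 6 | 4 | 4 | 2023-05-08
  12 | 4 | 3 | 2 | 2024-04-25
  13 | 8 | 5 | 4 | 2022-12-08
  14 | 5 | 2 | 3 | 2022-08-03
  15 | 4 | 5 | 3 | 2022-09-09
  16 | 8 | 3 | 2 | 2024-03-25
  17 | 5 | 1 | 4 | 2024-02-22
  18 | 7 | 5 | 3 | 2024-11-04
SELECT AVG(price) FROM products WHERE stock < 123

Execution result:
321.65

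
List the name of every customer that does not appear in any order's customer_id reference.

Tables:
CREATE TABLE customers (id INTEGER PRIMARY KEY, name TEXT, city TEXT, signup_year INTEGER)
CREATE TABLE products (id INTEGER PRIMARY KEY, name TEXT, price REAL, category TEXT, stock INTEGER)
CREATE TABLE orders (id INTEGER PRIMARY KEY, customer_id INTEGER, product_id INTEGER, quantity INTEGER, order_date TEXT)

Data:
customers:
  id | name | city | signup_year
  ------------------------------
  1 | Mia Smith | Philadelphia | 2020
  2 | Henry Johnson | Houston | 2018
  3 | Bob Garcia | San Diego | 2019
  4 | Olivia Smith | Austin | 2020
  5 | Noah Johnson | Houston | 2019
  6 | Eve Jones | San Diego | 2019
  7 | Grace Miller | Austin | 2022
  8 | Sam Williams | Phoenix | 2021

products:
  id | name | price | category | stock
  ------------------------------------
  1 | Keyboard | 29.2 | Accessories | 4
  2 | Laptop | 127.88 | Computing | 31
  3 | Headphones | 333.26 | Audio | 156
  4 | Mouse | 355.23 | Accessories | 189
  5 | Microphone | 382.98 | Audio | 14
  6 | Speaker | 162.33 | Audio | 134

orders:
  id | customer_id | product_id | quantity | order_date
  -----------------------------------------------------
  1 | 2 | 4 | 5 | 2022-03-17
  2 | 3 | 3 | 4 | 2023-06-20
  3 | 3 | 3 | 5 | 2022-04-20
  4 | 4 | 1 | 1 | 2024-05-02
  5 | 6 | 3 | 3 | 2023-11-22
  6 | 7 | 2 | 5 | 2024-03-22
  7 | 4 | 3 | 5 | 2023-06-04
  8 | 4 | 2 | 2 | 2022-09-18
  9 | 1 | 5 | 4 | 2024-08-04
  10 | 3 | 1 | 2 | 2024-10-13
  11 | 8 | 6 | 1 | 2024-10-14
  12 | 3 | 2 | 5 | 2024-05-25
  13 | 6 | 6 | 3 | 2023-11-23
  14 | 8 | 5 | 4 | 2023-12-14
SELECT p.name FROM customers p LEFT JOIN orders c ON c.customer_id = p.id WHERE c.id IS NULL

Execution result:
Noah Johnson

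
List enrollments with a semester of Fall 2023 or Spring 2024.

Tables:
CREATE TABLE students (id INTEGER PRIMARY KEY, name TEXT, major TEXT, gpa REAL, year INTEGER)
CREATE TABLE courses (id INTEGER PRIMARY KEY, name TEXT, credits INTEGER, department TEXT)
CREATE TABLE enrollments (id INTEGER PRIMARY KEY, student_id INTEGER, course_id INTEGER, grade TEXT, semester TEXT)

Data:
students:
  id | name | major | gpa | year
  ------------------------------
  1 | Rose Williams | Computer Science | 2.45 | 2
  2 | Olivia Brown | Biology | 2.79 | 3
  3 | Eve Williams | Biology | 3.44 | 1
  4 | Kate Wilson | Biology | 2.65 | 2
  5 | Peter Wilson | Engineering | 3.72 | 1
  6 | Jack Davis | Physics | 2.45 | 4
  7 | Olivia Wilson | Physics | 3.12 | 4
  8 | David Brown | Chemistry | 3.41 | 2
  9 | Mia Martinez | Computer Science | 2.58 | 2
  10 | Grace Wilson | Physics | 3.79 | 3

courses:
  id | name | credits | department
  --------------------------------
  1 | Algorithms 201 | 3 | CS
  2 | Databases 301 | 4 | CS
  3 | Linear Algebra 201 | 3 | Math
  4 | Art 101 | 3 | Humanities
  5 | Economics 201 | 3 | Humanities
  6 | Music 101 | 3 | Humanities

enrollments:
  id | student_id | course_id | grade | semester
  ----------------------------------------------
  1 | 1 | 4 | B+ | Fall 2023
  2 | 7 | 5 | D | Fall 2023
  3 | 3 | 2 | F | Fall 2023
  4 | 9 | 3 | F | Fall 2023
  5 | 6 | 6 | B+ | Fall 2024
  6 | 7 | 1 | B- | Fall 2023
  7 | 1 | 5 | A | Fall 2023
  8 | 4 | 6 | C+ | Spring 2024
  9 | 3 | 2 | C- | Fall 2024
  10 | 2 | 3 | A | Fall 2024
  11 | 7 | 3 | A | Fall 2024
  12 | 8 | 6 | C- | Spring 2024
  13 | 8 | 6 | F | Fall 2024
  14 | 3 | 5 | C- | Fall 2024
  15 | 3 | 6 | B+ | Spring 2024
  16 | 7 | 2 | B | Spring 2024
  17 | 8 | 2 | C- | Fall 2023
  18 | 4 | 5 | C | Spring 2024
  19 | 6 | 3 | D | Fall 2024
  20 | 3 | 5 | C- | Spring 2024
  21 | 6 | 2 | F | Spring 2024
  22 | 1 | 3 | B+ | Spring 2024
SELECT id, semester FROM enrollments WHERE semester IN ('Fall 2023', 'Spring 2024')

Execution result:
id | semester
1 | Fall 2023
2 | Fall 2023
3 | Fall 2023
4 | Fall 2023
6 | Fall 2023
7 | Fall 2023
8 | Spring 2024
12 | Spring 2024
15 | Spring 2024
16 | Spring 2024
17 | Fall 2023
18 | Spring 2024
20 | Spring 2024
21 | Spring 2024
22 | Spring 2024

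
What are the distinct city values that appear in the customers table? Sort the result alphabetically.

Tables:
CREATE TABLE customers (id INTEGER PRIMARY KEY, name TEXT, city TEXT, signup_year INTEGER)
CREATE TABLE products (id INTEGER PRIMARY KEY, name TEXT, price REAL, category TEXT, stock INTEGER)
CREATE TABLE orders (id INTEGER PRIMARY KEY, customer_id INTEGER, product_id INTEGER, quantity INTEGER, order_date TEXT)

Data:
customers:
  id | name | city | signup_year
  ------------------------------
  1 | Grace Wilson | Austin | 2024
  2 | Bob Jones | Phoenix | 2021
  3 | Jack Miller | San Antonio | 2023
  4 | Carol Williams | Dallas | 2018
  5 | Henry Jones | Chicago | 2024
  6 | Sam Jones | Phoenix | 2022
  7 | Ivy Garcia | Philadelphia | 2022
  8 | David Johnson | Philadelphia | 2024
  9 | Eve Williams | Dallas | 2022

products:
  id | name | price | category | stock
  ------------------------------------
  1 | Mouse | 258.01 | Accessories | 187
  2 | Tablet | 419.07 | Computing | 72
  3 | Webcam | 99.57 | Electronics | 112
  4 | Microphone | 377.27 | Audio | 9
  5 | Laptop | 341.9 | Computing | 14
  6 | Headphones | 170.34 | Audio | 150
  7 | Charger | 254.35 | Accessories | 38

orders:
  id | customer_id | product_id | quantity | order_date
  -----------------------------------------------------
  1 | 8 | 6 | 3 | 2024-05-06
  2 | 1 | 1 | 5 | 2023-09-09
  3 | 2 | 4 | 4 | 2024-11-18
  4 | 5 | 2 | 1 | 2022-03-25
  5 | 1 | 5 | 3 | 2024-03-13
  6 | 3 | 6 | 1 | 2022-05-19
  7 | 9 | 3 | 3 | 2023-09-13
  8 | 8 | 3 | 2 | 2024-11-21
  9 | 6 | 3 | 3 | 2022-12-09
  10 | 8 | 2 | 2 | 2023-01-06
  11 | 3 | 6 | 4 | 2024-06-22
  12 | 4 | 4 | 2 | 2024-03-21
SELECT DISTINCT city FROM customers ORDER BY city

Execution result:
city
Austin
Chicago
Dallas
Philadelphia
Phoenix
San Antonio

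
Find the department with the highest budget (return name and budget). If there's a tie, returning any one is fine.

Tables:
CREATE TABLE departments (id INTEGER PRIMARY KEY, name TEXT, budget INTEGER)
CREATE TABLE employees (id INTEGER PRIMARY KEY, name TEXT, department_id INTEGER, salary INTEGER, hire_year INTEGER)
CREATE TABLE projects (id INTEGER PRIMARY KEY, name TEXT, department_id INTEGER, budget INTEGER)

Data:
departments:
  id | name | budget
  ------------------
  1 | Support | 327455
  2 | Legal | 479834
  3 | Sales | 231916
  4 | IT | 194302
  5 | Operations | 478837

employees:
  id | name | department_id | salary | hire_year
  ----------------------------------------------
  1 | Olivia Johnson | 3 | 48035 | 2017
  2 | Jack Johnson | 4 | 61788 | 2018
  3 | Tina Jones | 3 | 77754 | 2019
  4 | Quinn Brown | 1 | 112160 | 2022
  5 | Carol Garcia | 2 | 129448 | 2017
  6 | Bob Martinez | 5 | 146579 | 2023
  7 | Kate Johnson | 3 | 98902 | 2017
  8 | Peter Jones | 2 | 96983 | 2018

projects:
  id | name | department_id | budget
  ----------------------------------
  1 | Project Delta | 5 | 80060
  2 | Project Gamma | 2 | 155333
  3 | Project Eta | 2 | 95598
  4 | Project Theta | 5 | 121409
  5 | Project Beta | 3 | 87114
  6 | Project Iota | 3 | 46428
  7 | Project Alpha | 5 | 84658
SELECT name, budget FROM departments ORDER BY budget DESC LIMIT 1

Execution result:
name | budget
Legal | 479834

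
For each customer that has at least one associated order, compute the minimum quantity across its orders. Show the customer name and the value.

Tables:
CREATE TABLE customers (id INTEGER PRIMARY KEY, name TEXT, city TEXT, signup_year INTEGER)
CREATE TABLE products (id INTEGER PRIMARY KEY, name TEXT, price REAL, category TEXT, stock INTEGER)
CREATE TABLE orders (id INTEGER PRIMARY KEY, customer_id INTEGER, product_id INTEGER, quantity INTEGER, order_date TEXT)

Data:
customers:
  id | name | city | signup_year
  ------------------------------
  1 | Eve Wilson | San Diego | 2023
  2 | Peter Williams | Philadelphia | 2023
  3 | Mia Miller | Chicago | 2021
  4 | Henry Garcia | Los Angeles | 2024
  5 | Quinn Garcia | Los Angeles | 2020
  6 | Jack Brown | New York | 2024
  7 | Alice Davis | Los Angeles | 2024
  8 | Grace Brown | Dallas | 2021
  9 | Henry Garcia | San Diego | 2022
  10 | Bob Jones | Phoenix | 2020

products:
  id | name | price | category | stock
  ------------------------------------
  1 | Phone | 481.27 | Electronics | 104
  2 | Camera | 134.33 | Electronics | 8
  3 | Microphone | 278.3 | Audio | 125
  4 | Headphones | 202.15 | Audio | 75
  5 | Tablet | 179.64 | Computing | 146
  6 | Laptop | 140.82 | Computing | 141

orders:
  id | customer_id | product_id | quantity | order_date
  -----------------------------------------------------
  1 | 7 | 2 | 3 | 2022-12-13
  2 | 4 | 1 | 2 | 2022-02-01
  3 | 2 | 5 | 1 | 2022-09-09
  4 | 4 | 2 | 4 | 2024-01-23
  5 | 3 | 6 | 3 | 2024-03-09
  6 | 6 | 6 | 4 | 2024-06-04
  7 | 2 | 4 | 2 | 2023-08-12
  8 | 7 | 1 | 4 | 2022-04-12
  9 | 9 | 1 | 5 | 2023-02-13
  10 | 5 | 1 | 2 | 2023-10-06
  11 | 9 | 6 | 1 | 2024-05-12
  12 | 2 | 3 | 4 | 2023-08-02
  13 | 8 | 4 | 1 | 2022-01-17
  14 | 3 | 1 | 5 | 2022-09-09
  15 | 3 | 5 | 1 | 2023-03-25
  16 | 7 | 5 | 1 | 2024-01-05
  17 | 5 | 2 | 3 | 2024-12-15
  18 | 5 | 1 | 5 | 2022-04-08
SELECT p.name, MIN(c.quantity) AS min_quantity FROM orders c JOIN customers p ON c.customer_id = p.id GROUP BY p.id, p.name

Execution result:
name | min_quantity
Peter Williams | 1
Mia Miller | 1
Henry Garcia | 2
Quinn Garcia | 2
Jack Brown | 4
Alice Davis | 1
Grace Brown | 1
Henry Garcia | 1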